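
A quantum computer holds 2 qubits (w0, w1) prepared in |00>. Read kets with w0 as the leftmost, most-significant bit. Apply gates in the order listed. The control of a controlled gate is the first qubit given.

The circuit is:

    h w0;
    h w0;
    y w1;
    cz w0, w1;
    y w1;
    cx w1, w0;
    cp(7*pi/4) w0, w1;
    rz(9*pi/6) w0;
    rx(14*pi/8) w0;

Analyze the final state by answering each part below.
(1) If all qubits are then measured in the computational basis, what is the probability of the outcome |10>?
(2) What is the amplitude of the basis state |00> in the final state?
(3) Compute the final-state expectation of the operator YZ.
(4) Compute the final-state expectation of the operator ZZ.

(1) Outcome |10> occurs with probability 1/2 - sqrt(2)/4. Key observation: gates 1-2 undo each other exactly, leaving only the rest of the circuit to track.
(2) The final state's coefficient on |00> equals sqrt(sqrt(2) + 2)*exp(I*pi/4)/2.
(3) In the final state, YZ has expectation sqrt(2)/2.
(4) The expectation value of ZZ is sqrt(2)/2.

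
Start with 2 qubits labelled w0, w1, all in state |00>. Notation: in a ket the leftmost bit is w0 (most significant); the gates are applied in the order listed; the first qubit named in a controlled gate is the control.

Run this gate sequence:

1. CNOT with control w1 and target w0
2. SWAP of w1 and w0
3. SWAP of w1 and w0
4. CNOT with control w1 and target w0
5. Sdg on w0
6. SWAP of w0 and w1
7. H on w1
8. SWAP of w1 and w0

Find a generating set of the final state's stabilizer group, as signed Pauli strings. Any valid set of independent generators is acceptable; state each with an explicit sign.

One valid set of independent stabilizer generators is +XI, +IZ (any independent generating set of the same group is equally correct).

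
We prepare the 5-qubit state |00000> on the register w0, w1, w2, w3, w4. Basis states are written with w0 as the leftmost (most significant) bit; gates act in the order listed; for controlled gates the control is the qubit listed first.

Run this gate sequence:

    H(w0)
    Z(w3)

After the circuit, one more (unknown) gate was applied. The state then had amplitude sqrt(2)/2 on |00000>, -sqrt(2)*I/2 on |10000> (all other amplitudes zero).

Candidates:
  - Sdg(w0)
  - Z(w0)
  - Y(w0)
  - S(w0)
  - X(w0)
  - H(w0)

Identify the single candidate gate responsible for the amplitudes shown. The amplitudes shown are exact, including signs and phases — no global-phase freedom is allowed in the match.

The unique candidate consistent with the amplitudes is Sdg(w0).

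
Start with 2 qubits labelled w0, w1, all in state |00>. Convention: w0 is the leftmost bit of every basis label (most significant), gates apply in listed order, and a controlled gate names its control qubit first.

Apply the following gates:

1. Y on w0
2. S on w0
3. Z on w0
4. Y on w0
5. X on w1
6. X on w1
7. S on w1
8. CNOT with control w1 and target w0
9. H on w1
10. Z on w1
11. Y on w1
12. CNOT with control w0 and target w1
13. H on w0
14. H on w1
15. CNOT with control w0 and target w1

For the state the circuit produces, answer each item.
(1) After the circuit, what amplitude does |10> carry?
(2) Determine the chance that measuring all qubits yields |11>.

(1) The final state's coefficient on |10> equals 0.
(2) A full measurement returns |11> with probability 1/2.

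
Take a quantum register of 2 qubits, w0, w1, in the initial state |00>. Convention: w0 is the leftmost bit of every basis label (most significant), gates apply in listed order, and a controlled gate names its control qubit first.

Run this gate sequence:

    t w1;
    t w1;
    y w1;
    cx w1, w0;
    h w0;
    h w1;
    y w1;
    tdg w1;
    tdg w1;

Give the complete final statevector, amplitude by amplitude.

After the circuit, the state carries amplitude -1/2 on |00>, I/2 on |01>, 1/2 on |10>, -I/2 on |11>.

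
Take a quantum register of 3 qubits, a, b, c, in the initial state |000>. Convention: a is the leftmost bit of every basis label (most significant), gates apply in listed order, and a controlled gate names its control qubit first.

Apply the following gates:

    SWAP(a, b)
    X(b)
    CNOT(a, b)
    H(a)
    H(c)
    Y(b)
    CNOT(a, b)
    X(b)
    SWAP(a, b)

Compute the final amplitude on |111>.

The final state's coefficient on |111> equals 0.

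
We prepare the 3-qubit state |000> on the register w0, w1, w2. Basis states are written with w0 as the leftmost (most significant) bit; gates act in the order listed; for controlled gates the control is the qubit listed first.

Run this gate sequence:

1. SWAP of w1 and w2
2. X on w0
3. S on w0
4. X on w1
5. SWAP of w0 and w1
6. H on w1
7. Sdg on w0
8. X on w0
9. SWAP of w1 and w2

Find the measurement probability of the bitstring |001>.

The probability of measuring |001> is 1/2.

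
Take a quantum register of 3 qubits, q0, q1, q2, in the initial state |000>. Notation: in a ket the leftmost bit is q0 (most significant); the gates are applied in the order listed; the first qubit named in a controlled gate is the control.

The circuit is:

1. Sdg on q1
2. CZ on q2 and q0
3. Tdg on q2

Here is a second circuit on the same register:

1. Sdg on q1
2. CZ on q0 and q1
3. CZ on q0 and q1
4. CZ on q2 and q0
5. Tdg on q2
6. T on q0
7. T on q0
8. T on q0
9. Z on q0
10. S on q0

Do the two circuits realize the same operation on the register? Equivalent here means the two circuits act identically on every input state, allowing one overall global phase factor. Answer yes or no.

No, they are not equivalent — no single phase factor reconciles the two unitaries.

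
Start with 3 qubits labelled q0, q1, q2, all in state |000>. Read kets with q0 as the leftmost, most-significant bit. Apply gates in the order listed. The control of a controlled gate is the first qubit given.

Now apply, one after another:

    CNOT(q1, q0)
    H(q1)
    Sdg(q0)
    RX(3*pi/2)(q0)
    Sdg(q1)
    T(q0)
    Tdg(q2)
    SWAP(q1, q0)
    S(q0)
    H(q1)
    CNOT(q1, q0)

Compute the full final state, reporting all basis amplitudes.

The resulting statevector has amplitude sqrt(2)*(-1 - exp(3*I*pi/4))/4 on |000>, 0 on |001>, sqrt(2)*(-1 + exp(3*I*pi/4))/4 on |010>, 0 on |011>, sqrt(2)*(-1 - exp(3*I*pi/4))/4 on |100>, 0 on |101>, sqrt(2)*(-1 + exp(3*I*pi/4))/4 on |110>, 0 on |111>.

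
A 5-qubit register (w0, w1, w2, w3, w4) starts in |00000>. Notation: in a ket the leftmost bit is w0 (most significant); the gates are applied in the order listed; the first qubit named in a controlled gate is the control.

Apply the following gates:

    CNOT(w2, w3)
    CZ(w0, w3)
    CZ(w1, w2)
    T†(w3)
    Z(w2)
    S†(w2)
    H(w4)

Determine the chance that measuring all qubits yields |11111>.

A full measurement returns |11111> with probability 0.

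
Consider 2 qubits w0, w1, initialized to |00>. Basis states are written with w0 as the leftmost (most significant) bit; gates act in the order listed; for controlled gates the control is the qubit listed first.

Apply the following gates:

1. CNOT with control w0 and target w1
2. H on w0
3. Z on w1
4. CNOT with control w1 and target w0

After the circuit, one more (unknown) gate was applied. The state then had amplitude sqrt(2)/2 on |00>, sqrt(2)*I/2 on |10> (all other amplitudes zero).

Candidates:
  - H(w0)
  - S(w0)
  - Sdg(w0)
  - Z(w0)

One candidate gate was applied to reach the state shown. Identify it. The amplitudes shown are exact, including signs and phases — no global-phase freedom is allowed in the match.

The applied gate was S(w0).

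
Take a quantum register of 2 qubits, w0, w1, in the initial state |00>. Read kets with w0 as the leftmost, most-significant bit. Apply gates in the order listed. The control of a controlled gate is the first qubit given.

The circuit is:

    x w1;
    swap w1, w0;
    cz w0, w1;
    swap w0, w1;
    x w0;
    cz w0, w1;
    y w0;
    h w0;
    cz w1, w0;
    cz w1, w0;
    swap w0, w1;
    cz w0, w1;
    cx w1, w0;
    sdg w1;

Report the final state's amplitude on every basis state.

The resulting statevector has amplitude 0 on |00>, -sqrt(2)/2 on |01>, sqrt(2)*I/2 on |10>, 0 on |11>.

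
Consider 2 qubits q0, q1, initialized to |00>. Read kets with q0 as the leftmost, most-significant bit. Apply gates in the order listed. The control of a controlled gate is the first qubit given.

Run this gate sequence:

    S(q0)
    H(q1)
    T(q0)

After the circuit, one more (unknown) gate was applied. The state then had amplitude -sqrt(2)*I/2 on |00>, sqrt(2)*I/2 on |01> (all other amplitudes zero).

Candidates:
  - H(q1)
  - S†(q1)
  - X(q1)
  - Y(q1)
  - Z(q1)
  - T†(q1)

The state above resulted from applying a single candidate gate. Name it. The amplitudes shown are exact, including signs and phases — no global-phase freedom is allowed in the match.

It was Y(q1) that produced the state shown.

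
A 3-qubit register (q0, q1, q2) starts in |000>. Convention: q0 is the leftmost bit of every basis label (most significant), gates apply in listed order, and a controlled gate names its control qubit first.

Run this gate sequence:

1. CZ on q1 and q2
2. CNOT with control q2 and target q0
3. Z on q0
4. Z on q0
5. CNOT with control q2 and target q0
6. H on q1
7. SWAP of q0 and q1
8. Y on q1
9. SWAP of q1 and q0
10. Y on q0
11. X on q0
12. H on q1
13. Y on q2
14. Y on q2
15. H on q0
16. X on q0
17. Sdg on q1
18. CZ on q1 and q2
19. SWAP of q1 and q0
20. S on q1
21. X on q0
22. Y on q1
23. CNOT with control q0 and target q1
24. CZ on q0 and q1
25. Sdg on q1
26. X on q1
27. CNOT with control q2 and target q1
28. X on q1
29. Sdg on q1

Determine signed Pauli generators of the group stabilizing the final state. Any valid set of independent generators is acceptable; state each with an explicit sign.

The stabilizer group can be generated by +IYI, -ZII, +IIZ, among other valid generating sets.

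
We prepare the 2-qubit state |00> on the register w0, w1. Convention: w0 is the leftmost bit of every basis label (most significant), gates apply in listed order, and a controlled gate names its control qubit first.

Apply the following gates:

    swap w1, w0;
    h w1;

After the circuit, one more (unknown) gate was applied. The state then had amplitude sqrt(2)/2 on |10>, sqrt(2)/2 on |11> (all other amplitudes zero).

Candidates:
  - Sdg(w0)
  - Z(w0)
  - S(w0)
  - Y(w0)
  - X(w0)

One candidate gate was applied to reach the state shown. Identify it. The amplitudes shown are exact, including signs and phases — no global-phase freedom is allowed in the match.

It was X(w0) that produced the state shown.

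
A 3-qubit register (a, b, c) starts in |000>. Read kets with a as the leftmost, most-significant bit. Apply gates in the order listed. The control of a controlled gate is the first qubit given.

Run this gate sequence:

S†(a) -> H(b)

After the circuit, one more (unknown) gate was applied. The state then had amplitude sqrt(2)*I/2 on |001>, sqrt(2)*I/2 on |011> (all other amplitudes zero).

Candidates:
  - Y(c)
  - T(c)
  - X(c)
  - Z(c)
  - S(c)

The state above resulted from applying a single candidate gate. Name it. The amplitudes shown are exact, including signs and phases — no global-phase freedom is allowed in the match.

It was Y(c) that produced the state shown.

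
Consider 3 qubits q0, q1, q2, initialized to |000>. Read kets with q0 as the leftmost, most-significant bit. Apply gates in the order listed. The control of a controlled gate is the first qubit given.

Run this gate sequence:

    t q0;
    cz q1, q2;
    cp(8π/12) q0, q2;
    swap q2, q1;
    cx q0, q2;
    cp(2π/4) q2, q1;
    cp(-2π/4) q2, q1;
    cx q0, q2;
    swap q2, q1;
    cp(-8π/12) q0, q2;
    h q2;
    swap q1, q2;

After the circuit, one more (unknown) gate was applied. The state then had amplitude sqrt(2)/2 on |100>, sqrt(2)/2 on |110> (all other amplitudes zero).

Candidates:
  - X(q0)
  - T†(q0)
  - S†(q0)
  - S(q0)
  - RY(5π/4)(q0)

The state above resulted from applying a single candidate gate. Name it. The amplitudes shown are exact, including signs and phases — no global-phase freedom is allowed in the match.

The unique candidate consistent with the amplitudes is X(q0). Key observation: steps 3-10 multiply out to the identity, so the circuit reduces to the remaining gates.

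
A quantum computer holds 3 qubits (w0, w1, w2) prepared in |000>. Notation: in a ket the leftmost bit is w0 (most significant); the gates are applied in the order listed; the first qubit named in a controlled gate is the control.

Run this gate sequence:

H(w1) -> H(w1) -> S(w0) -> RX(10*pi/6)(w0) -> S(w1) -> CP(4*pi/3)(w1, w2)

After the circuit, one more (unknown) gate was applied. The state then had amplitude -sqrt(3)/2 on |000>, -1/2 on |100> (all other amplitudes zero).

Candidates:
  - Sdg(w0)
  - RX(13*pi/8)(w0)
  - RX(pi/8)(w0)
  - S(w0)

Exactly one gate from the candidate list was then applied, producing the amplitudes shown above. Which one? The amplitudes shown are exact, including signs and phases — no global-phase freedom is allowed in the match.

It was Sdg(w0) that produced the state shown.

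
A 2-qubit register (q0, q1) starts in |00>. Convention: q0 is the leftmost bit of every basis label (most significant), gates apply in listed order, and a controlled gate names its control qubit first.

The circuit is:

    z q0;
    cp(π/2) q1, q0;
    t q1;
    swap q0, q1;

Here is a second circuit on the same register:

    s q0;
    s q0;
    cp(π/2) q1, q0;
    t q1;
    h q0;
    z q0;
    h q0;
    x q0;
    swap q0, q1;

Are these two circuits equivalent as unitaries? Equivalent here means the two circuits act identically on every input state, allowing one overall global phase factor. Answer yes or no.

Yes, they are equivalent — the unitaries differ by at most a global phase.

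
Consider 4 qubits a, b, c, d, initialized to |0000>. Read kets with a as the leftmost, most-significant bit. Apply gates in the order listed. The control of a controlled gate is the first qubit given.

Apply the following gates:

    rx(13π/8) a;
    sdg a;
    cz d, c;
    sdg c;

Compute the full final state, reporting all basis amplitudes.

The resulting statevector has amplitude -cos(3*pi/16) on |0000>, -sin(3*pi/16) on |1000>, and 0 on every other basis state.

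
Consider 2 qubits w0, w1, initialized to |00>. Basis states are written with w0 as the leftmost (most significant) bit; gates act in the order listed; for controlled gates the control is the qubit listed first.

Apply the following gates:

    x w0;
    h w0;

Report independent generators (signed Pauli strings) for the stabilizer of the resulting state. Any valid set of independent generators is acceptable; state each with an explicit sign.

The final state is stabilized by the group generated by -XI, +IZ; other independent generating sets are equally valid.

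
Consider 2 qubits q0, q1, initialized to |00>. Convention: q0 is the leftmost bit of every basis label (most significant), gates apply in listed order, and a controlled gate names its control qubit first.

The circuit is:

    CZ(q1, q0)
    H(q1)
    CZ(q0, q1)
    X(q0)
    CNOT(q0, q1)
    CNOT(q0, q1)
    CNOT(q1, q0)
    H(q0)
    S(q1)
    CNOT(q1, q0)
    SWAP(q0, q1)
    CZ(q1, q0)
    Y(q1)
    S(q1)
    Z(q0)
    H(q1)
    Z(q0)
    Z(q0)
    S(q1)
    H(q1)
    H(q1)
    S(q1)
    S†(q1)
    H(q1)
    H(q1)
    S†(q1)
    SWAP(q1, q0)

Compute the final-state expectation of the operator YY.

In the final state, YY has expectation 1. Key observation: gates 19-26 undo each other exactly, leaving only the rest of the circuit to track.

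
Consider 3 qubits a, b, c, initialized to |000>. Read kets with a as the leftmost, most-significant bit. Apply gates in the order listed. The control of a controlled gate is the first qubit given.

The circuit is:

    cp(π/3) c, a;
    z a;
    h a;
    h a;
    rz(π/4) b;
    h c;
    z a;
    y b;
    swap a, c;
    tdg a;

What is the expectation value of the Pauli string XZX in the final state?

The expectation value of XZX is 0.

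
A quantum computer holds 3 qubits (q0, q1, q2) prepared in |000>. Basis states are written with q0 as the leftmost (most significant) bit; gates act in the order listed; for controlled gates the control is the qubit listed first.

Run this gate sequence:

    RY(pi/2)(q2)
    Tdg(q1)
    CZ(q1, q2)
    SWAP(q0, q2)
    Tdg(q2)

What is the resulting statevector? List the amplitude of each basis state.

The resulting statevector has amplitude sqrt(2)/2 on |000>, sqrt(2)/2 on |100>, and 0 on every other basis state.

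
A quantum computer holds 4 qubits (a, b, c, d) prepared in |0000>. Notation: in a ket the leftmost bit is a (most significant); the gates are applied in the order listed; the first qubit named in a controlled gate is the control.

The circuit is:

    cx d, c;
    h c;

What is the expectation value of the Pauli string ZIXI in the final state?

The observable ZIXI averages to 1.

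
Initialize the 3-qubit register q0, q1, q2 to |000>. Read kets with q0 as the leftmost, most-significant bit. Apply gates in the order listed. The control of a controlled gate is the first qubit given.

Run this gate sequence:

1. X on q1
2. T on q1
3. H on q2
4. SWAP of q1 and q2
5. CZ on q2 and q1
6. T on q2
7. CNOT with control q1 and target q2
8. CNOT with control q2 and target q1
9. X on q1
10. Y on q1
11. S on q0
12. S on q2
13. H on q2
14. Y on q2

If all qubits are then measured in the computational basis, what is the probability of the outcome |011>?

Outcome |011> occurs with probability 1/2.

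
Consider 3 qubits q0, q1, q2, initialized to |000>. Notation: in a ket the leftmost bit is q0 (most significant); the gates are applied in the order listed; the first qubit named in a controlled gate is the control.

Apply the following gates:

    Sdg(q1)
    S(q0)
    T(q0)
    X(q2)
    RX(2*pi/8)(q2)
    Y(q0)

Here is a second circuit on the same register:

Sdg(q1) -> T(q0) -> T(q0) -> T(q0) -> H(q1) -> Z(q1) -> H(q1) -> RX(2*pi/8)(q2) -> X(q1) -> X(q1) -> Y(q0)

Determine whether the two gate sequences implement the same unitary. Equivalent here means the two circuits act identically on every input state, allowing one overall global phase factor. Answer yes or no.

No — the two circuits implement different unitaries, even allowing a global phase.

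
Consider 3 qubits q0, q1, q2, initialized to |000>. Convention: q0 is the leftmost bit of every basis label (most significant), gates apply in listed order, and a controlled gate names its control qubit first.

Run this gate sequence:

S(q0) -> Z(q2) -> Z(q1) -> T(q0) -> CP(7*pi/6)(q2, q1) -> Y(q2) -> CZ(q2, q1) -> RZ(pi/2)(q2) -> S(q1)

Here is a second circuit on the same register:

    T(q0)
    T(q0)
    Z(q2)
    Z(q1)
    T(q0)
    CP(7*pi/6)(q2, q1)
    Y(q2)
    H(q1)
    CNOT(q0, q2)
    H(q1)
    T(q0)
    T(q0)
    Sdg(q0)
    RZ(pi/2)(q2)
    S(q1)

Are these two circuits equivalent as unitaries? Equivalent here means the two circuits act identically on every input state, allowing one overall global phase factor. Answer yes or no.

No, they are not equivalent — no single phase factor reconciles the two unitaries.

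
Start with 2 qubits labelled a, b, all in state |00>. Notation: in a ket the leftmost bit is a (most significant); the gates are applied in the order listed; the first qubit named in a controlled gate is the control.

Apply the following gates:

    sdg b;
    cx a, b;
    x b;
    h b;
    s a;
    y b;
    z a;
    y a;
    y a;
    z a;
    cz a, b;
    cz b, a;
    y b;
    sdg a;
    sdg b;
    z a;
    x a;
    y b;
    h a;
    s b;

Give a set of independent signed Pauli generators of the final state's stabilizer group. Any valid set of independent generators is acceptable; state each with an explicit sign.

The final state is stabilized by the group generated by -XI, -IX; other independent generating sets are equally valid. Key observation: steps 7-10 multiply out to the identity, so the circuit reduces to the remaining gates.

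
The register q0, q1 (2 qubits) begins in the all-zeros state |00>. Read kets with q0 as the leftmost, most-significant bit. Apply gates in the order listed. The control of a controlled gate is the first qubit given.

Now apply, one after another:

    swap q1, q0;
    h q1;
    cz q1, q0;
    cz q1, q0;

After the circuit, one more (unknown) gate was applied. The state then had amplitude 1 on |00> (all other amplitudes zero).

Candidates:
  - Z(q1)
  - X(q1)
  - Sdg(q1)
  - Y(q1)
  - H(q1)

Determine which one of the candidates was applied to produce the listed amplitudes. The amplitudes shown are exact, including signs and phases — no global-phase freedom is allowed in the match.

The applied gate was H(q1). Key observation: steps 3-4 multiply out to the identity, so the circuit reduces to the remaining gates.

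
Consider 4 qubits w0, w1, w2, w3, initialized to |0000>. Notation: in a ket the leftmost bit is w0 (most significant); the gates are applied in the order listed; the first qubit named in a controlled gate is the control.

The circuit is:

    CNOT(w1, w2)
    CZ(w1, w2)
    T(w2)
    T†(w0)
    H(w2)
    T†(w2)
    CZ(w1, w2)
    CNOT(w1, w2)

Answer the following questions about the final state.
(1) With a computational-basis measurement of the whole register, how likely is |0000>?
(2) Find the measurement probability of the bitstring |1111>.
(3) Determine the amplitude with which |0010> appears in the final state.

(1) A full measurement returns |0000> with probability 1/2.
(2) A full measurement returns |1111> with probability 0.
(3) The amplitude on |0010> is -sqrt(2)*exp(3*I*pi/4)/2.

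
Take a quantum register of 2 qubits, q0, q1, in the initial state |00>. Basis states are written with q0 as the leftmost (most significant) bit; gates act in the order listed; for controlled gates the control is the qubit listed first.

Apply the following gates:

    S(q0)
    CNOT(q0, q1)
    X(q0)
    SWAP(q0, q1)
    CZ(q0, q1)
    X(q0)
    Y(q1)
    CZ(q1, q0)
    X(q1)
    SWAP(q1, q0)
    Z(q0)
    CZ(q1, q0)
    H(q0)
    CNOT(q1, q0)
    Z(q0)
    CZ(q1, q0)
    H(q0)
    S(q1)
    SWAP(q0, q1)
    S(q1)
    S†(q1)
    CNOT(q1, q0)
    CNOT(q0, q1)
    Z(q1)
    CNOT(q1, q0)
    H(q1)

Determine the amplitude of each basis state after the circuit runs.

The resulting statevector has amplitude 0 on |00>, 0 on |01>, sqrt(2)/2 on |10>, -sqrt(2)/2 on |11>.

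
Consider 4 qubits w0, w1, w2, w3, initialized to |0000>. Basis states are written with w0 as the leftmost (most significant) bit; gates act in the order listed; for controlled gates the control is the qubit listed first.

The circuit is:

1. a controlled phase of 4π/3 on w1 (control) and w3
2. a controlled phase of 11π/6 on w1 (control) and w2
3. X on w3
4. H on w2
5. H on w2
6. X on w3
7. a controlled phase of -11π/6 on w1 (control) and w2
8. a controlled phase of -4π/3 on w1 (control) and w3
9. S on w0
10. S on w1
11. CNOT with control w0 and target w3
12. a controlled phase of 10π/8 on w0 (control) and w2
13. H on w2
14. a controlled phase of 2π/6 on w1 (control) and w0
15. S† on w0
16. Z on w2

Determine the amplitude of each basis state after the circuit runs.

The resulting statevector has amplitude sqrt(2)/2 on |0000>, -sqrt(2)/2 on |0010>, and 0 on every other basis state. Key observation: steps 1-8 multiply out to the identity, so the circuit reduces to the remaining gates.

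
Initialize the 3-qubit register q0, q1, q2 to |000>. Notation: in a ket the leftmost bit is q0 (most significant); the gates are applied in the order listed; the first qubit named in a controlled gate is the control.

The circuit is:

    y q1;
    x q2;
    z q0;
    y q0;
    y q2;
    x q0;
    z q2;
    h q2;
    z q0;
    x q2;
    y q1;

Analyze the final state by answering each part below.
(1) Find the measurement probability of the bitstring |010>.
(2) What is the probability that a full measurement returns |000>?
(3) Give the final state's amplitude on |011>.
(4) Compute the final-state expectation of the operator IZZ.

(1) The probability of measuring |010> is 0.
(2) A full measurement returns |000> with probability 1/2.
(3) |011> carries amplitude 0 in the final state.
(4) The expectation value of IZZ is 0.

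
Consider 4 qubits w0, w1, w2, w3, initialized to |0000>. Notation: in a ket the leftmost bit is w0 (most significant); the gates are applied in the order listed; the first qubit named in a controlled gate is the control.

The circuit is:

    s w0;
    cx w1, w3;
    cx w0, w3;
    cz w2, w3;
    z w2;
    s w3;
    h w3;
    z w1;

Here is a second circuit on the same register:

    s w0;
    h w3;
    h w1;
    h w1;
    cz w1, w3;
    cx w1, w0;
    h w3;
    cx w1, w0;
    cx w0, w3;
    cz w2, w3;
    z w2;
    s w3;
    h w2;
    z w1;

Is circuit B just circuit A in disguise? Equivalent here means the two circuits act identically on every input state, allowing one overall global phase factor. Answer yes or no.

No, they are not equivalent — no single phase factor reconciles the two unitaries.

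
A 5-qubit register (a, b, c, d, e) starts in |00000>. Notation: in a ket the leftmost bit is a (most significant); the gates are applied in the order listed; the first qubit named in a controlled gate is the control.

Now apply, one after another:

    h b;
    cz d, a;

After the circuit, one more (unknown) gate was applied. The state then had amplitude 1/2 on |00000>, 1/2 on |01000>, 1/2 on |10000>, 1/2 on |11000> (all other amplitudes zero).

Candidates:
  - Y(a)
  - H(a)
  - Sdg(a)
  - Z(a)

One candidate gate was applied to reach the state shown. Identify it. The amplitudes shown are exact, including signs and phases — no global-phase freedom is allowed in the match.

The applied gate was H(a).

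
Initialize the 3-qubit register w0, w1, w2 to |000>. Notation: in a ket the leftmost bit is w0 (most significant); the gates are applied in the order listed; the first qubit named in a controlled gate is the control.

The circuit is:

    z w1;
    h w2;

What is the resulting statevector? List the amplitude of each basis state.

The final amplitudes are sqrt(2)/2 on |000>, sqrt(2)/2 on |001>, and 0 on every other basis state.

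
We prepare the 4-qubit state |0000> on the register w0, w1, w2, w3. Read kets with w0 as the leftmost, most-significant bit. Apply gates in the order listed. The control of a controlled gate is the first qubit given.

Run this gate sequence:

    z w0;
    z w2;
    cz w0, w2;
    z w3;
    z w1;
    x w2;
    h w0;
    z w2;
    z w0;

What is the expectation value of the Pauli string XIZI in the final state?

The observable XIZI averages to 1.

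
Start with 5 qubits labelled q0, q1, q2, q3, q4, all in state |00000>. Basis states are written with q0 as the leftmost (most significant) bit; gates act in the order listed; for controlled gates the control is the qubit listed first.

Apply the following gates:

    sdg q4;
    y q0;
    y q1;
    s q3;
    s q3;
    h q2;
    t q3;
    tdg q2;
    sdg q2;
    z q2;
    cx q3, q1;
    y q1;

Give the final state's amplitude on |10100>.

The final state's coefficient on |10100> equals sqrt(2)*exp(3*I*pi/4)/2.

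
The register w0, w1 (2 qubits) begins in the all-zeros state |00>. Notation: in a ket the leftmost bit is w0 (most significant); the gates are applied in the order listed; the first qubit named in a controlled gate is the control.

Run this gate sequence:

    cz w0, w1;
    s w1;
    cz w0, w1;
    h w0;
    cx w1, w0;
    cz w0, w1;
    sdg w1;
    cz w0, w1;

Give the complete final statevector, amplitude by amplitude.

The final amplitudes are sqrt(2)/2 on |00>, 0 on |01>, sqrt(2)/2 on |10>, 0 on |11>.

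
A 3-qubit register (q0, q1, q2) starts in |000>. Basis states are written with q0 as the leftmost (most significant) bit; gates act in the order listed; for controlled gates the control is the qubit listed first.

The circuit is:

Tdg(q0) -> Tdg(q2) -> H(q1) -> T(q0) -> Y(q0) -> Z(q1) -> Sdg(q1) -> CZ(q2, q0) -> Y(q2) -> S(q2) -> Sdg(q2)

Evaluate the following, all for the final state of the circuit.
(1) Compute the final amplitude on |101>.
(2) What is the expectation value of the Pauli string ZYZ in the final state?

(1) The amplitude on |101> is -sqrt(2)/2.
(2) In the final state, ZYZ has expectation 1.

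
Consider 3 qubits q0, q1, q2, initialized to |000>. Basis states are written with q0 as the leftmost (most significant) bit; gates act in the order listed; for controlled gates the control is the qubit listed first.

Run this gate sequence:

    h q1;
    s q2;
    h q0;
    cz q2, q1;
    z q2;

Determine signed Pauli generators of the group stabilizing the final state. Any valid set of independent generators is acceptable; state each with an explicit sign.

The stabilizer group can be generated by +XII, +IXI, +IIZ, among other valid generating sets.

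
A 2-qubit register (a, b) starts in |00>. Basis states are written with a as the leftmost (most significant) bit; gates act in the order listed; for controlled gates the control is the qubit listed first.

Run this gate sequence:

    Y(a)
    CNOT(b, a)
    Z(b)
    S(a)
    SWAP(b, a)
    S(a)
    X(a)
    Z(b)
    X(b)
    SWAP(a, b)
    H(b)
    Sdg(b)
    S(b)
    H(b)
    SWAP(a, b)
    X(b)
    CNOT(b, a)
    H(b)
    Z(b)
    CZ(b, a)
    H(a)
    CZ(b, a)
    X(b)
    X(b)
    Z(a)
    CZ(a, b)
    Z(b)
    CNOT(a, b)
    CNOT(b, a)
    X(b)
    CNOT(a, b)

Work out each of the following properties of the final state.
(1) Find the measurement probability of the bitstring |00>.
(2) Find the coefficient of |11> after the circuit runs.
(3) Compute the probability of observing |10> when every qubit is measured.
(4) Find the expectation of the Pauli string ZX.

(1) The probability of measuring |00> is 1/4. Key observation: steps 9-16 multiply out to the identity, so the circuit reduces to the remaining gates.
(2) |11> carries amplitude -1/2 in the final state.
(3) Outcome |10> occurs with probability 1/4.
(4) In the final state, ZX has expectation 0.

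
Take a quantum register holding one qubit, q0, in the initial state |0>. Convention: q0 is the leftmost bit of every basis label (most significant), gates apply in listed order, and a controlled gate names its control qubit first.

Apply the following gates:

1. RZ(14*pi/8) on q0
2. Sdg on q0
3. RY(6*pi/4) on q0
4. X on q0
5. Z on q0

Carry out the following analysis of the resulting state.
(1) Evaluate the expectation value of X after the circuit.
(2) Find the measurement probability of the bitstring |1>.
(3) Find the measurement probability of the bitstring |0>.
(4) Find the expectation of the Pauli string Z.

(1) The observable X averages to 1.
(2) The probability of measuring |1> is 1/2.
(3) The probability of measuring |0> is 1/2.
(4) The expectation value of Z is 0.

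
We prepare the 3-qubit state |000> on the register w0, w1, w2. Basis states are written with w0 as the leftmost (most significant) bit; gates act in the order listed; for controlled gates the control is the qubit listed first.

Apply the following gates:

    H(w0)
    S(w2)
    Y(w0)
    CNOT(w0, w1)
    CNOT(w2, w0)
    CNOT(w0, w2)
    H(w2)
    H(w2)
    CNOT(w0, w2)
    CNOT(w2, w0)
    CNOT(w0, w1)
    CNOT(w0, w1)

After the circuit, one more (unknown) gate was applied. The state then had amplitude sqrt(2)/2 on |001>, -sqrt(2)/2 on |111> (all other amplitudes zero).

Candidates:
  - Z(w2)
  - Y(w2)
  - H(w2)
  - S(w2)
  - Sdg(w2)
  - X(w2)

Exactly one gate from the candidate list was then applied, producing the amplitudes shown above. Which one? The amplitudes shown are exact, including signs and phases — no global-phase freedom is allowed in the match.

It was Y(w2) that produced the state shown. Key observation: the block from step 4 through step 11 cancels to the identity and can be dropped.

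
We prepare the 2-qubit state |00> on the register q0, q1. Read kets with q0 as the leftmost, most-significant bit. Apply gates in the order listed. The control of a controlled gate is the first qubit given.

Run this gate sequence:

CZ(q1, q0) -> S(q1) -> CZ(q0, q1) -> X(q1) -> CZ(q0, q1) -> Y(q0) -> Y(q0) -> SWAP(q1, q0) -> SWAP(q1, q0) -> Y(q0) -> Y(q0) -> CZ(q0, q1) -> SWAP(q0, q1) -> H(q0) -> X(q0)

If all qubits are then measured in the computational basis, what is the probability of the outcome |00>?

A full measurement returns |00> with probability 1/2.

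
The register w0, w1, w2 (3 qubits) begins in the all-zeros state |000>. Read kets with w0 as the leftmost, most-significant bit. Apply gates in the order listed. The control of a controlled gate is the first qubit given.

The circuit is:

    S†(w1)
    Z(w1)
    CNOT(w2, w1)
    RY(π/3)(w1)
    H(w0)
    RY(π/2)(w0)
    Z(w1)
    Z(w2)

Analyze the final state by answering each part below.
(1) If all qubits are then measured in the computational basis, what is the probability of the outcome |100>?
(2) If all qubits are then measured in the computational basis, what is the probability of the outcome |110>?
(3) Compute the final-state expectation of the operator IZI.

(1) A full measurement returns |100> with probability 3/4.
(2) The probability of measuring |110> is 1/4.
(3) The observable IZI averages to 1/2.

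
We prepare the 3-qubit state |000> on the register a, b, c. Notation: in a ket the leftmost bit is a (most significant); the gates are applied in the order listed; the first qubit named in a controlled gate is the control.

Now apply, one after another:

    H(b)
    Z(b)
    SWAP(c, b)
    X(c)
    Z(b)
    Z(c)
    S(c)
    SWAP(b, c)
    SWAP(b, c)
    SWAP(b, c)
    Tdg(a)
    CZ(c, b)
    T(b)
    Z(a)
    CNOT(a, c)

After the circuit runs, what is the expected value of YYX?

The expectation value of YYX is 0. Key observation: the block from step 8 through step 9 cancels to the identity and can be dropped.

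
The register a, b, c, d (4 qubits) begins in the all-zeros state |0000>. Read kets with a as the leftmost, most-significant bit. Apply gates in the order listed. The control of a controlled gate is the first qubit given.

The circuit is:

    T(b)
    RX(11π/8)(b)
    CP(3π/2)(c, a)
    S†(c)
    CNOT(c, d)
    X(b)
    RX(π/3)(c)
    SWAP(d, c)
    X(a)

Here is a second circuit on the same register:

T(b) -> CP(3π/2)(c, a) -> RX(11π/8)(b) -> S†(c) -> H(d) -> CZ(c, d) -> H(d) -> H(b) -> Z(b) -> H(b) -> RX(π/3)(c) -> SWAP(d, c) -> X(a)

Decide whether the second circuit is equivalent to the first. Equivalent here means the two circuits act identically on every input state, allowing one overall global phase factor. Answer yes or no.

Yes, they are equivalent — the unitaries differ by at most a global phase.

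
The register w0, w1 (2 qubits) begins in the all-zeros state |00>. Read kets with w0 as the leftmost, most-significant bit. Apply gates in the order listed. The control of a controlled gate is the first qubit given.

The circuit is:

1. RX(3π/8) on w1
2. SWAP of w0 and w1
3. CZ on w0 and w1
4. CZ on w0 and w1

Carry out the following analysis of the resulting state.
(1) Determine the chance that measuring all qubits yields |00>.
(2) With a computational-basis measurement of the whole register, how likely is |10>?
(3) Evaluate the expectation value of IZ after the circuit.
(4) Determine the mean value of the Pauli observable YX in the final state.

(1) Outcome |00> occurs with probability cos(3*pi/16)**2. Key observation: gates 3-4 undo each other exactly, leaving only the rest of the circuit to track.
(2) A full measurement returns |10> with probability sin(3*pi/16)**2.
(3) The observable IZ averages to 1.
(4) The expectation value of YX is 0.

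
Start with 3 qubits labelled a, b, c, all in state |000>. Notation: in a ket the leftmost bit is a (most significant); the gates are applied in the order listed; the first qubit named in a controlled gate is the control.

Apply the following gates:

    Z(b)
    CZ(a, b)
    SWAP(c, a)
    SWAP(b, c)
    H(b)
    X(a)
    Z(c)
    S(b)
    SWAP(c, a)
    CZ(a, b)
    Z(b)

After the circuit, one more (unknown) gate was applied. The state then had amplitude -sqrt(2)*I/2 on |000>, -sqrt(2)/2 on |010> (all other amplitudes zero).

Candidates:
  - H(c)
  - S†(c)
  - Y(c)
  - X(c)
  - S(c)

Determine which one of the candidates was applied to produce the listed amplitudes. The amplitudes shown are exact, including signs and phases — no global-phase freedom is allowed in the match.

The applied gate was Y(c).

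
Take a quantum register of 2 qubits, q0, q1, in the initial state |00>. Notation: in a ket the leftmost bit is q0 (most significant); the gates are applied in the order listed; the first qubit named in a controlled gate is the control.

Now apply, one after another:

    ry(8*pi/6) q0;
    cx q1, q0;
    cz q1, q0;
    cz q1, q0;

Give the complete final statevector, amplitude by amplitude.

The final amplitudes are -1/2 on |00>, 0 on |01>, sqrt(3)/2 on |10>, 0 on |11>. Key observation: steps 3-4 multiply out to the identity, so the circuit reduces to the remaining gates.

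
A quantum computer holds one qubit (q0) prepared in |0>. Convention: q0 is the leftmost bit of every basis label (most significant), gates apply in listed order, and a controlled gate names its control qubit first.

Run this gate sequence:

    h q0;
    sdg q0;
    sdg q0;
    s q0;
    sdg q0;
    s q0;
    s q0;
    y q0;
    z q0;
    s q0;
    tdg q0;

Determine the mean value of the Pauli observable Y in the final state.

The observable Y averages to sqrt(2)/2. Key observation: gates 2-7 undo each other exactly, leaving only the rest of the circuit to track.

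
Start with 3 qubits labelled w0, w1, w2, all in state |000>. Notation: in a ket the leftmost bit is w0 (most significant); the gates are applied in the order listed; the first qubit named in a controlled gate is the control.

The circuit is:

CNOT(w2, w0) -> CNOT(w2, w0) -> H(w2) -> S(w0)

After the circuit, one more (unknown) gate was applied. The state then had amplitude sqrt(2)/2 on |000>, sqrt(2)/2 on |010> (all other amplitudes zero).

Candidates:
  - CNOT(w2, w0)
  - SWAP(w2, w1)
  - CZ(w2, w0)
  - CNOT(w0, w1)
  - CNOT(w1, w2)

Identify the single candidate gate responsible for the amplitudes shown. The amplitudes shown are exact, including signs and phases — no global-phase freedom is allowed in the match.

The unique candidate consistent with the amplitudes is SWAP(w2, w1).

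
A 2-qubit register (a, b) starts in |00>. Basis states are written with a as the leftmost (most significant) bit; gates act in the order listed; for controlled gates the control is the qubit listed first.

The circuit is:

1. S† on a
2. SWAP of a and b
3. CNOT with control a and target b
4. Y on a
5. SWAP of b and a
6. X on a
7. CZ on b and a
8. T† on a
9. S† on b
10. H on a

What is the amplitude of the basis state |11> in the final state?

The amplitude on |11> is -sqrt(2)*exp(3*I*pi/4)/2.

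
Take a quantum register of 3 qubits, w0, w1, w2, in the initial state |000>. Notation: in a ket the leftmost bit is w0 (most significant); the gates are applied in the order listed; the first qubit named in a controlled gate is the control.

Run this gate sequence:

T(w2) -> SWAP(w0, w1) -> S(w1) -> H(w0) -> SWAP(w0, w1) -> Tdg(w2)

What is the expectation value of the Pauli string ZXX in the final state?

The expectation value of ZXX is 0.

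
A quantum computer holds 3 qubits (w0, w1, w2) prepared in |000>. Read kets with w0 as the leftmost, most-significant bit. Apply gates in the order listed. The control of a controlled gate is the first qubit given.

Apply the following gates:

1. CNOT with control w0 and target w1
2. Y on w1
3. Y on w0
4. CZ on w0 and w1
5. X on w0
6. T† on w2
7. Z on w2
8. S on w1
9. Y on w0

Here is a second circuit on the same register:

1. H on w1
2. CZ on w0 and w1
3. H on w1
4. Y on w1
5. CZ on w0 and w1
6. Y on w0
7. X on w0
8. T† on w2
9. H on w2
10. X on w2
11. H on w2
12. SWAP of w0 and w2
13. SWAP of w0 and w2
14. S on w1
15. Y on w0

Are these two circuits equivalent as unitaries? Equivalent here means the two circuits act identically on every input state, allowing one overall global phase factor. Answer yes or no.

No: there is an input state on which the two circuits produce genuinely different outputs (not merely differing by a phase).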